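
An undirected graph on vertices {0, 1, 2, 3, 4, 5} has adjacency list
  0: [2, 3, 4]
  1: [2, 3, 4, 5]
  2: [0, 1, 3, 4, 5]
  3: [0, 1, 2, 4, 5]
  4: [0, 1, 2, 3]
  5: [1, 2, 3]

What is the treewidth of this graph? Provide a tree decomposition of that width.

The largest bag has 4 vertices, giving width 3; this decomposition certifies tw(G) ≤ 3. On the other hand G contains the 4-clique {0, 2, 3, 4}. A clique must lie in a single bag of any decomposition, so no decomposition can have width below 3. Hence tw(G) = 3 exactly.

Treewidth 3.
One such decomposition:
Bags: B1 = {1, 2, 3, 5}  B2 = {1, 2, 3, 4}  B3 = {0, 2, 3, 4}
Tree: B1–B2, B2–B3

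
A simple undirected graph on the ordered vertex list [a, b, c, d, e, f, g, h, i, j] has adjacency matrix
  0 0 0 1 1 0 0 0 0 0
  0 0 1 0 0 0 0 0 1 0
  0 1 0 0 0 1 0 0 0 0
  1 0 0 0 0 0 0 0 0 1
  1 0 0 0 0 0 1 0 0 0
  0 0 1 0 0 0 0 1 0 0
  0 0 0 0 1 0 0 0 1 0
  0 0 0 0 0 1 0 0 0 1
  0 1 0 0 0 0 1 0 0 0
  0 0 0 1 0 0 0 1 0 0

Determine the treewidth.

2

A width-2 tree decomposition is:
Bags: B1 = {a, d, e}  B2 = {d, e, g}  B3 = {d, g, i}  B4 = {b, d, i}  B5 = {b, c, d}  B6 = {c, d, f}  B7 = {d, f, h}  B8 = {d, h, j}
Tree: B1–B2, B2–B3, B3–B4, B4–B5, B5–B6, B6–B7, B7–B8
Every bag has size at most 3, so the width is 3 − 1 = 2 and tw(G) ≤ 2. Since d–a–e–g–i–b–c–f–h–j–d is a cycle in G, G is not acyclic. Forests are exactly the graphs of treewidth ≤ 1, so tw(G) ≥ 2. The upper and lower bounds meet at 2, so that is the treewidth.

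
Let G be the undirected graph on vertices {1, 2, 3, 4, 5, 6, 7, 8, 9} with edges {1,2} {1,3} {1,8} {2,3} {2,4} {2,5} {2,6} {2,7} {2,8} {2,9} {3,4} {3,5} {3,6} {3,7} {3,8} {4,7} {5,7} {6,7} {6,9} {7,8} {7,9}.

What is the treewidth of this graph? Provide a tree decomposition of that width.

Treewidth 3.
One optimal decomposition is:
Bags: B1 = {2, 3, 5, 7}  B2 = {2, 3, 7, 8}  B3 = {2, 3, 4, 7}  B4 = {1, 2, 3, 8}  B5 = {2, 3, 6, 7}  B6 = {2, 6, 7, 9}
Tree: B1–B2, B2–B3, B2–B4, B2–B5, B5–B6

The largest bag has 4 vertices, giving width 3; this decomposition certifies tw(G) ≤ 3. Conversely, {2, 6, 7, 9} is a clique of size 4, and the vertices of any clique must share a bag in every tree decomposition; so some bag has ≥ 4 vertices and tw(G) ≥ 3. The upper and lower bounds meet at 3, so that is the treewidth.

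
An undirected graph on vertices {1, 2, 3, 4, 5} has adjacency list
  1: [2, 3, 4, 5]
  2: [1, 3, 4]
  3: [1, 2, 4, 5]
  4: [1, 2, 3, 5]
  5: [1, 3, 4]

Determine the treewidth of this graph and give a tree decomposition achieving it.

Each bag holds 4 vertices, so the decomposition has width 3, which upper-bounds the treewidth. Conversely, {1, 2, 3, 4} is a clique of size 4, and the vertices of any clique must share a bag in every tree decomposition; so some bag has ≥ 4 vertices and tw(G) ≥ 3. Combining the bounds, tw(G) = 3.

Treewidth 3.
One such decomposition:
Bags: B1 = {1, 3, 4, 5}  B2 = {1, 2, 3, 4}
Tree: B1–B2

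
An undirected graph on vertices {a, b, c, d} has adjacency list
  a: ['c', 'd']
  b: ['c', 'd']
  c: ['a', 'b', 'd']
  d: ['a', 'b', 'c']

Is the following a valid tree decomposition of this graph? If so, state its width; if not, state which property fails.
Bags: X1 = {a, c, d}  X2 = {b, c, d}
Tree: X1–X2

Vertex coverage: the bags together contain {a, b, c, d}, the full vertex set. Edge coverage: each edge of G has both endpoints in at least one bag. Running intersection: for every vertex, the bags containing it form a connected subtree. All three properties hold, so this is a valid tree decomposition of width max|bag| − 1 = 2, and hence tw(G) ≤ 2.

Yes; width 2.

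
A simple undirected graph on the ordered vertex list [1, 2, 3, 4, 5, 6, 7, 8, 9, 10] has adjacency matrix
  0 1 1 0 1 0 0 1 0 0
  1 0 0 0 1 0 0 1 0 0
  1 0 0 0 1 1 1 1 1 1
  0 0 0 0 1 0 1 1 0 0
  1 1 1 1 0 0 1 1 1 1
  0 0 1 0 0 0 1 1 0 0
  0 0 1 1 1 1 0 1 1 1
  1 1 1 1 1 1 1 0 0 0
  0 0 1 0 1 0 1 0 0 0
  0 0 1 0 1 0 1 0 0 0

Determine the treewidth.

A width-3 tree decomposition is:
Bags: B1 = {3, 5, 7, 8}  B2 = {1, 3, 5, 8}  B3 = {3, 5, 7, 9}  B4 = {3, 6, 7, 8}  B5 = {3, 5, 7, 10}  B6 = {1, 2, 5, 8}  B7 = {4, 5, 7, 8}
Tree: B1–B2, B1–B3, B1–B4, B3–B5, B2–B6, B1–B7
Every bag has size at most 4, so the width is 4 − 1 = 3 and tw(G) ≤ 3. On the other hand G contains the 4-clique {1, 2, 5, 8}. A clique must lie in a single bag of any decomposition, so no decomposition can have width below 3. The upper and lower bounds meet at 3, so that is the treewidth.

3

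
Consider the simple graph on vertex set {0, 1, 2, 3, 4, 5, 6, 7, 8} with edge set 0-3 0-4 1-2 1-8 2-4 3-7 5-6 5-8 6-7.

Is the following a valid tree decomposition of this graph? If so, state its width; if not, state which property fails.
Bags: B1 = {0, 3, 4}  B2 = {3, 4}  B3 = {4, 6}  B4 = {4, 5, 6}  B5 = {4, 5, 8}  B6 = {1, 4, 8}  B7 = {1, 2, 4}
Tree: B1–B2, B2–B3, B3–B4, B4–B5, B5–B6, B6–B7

No — vertex 7 appears in no bag.

A tree decomposition must satisfy three properties: every vertex lies in some bag; for every edge, both endpoints lie together in some bag; and for every vertex, the bags containing it form a connected subtree. Here vertex 7 appears in no bag, so the decomposition is invalid.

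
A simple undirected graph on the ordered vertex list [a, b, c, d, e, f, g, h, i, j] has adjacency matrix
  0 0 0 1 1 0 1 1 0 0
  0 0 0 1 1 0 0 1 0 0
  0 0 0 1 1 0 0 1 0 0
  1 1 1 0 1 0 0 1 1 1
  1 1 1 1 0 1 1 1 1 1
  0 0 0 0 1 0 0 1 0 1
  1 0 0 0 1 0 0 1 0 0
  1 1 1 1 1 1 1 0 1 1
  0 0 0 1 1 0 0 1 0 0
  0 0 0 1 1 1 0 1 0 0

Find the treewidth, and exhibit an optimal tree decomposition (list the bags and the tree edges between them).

Every bag has size at most 4, so the width is 4 − 1 = 3 and tw(G) ≤ 3. On the other hand G contains the 4-clique {b, d, e, h}. A clique must lie in a single bag of any decomposition, so no decomposition can have width below 3. The upper and lower bounds meet at 3, so that is the treewidth.

Treewidth 3.
One optimal decomposition is:
Bags: B1 = {b, d, e, h}  B2 = {d, e, h, j}  B3 = {a, d, e, h}  B4 = {c, d, e, h}  B5 = {e, f, h, j}  B6 = {d, e, h, i}  B7 = {a, e, g, h}
Tree: B1–B2, B2–B3, B2–B4, B2–B5, B2–B6, B3–B7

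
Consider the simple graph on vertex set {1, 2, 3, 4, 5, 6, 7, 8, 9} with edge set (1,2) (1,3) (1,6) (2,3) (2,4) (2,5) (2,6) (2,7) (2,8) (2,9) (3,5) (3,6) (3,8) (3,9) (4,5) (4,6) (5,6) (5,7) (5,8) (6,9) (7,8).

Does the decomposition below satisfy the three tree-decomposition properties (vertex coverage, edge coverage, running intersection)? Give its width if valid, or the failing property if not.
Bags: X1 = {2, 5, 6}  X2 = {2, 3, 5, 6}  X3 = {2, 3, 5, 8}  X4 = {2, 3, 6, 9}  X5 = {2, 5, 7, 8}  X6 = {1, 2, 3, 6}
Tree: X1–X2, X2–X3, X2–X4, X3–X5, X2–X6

A tree decomposition must satisfy three properties: every vertex lies in some bag; for every edge, both endpoints lie together in some bag; and for every vertex, the bags containing it form a connected subtree. Here vertex 4 appears in no bag, so the decomposition is invalid.

No — vertex 4 appears in no bag.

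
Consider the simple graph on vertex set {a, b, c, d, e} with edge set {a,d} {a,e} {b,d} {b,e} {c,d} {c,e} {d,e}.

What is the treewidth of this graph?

A width-2 tree decomposition is:
Bags: B1 = {c, d, e}  B2 = {b, d, e}  B3 = {a, d, e}
Tree: B1–B2, B1–B3
Each bag holds 3 vertices, so the decomposition has width 2, which upper-bounds the treewidth. On the other hand G contains the 3-clique {c, d, e}. A clique must lie in a single bag of any decomposition, so no decomposition can have width below 2. Therefore the treewidth is 2.

2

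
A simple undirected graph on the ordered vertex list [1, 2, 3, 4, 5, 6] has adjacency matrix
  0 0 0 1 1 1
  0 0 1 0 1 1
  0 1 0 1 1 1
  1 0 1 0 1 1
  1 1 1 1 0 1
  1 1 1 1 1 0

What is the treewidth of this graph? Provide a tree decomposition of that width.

Each bag holds 4 vertices, so the decomposition has width 3, which upper-bounds the treewidth. On the other hand G contains the 4-clique {1, 4, 5, 6}. A clique must lie in a single bag of any decomposition, so no decomposition can have width below 3. Combining the bounds, tw(G) = 3.

Treewidth 3.
One optimal decomposition is:
Bags: B1 = {3, 4, 5, 6}  B2 = {2, 3, 5, 6}  B3 = {1, 4, 5, 6}
Tree: B1–B2, B1–B3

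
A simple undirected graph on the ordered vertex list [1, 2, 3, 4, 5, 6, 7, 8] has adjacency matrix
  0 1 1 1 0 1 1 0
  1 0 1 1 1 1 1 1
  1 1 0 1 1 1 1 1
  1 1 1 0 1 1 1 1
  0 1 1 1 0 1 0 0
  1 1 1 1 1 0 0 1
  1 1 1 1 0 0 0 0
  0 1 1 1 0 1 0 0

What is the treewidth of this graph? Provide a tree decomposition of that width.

Every bag has size at most 5, so the width is 5 − 1 = 4 and tw(G) ≤ 4. Conversely, {2, 3, 4, 6, 8} is a clique of size 5, and the vertices of any clique must share a bag in every tree decomposition; so some bag has ≥ 5 vertices and tw(G) ≥ 4. The upper and lower bounds meet at 4, so that is the treewidth.

Treewidth 4.
Bags: B1 = {2, 3, 4, 5, 6}  B2 = {1, 2, 3, 4, 6}  B3 = {1, 2, 3, 4, 7}  B4 = {2, 3, 4, 6, 8}
Tree: B1–B2, B2–B3, B2–B4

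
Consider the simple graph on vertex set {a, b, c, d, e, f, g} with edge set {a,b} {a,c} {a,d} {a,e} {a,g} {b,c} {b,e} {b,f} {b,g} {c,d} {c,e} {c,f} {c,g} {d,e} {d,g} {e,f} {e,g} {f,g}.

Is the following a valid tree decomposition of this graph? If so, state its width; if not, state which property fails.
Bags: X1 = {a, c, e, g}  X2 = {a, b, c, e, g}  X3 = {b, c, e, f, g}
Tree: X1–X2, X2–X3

A tree decomposition must satisfy three properties: every vertex lies in some bag; for every edge, both endpoints lie together in some bag; and for every vertex, the bags containing it form a connected subtree. Here vertex d appears in no bag, so the decomposition is invalid.

No — vertex d appears in no bag.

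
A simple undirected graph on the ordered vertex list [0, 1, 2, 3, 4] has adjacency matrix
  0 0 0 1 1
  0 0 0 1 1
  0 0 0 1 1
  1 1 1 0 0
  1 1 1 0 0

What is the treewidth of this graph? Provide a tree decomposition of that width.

Treewidth 2.
Bags: B1 = {0, 3, 4}  B2 = {1, 3, 4}  B3 = {2, 3, 4}
Tree: B1–B2, B2–B3

Every bag has size at most 3, so the width is 3 − 1 = 2 and tw(G) ≤ 2. For the lower bound, G contains the cycle 0–4–1–3–0, so G is not a forest; only forests have treewidth ≤ 1, hence tw(G) ≥ 2. Therefore the treewidth is 2.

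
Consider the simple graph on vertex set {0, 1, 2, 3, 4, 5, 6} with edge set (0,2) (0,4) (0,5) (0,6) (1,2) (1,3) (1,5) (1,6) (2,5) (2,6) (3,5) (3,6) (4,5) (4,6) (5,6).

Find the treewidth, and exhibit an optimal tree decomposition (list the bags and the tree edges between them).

Treewidth 3.
Bags: B1 = {0, 4, 5, 6}  B2 = {0, 2, 5, 6}  B3 = {1, 2, 5, 6}  B4 = {1, 3, 5, 6}
Tree: B1–B2, B2–B3, B3–B4

The largest bag has 4 vertices, giving width 3; this decomposition certifies tw(G) ≤ 3. Conversely, {0, 2, 5, 6} is a clique of size 4, and the vertices of any clique must share a bag in every tree decomposition; so some bag has ≥ 4 vertices and tw(G) ≥ 3. Combining the bounds, tw(G) = 3.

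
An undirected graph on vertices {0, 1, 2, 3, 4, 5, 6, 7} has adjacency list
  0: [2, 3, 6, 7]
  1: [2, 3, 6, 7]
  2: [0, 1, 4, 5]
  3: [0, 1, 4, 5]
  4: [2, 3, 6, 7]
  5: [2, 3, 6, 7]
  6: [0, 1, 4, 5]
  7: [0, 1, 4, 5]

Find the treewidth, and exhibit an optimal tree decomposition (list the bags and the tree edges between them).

Treewidth 4.
One optimal decomposition is:
Bags: B1 = {2, 3, 5, 6, 7}  B2 = {1, 2, 3, 6, 7}  B3 = {2, 3, 4, 6, 7}  B4 = {0, 2, 3, 6, 7}
Tree: B1–B2, B2–B3, B3–B4

Every bag has size at most 5, so the width is 5 − 1 = 4 and tw(G) ≤ 4. For the lower bound: the 5 vertex sets {5,7}, {1,6}, {3,4}, {2}, {0} are disjoint, each induces a connected subgraph, and every pair is joined by at least one edge of G. Contracting each set to a single vertex therefore yields K_{5} as a minor, and since treewidth is minor-monotone, tw(G) ≥ tw(K_{5}) = 4. The upper and lower bounds meet at 4, so that is the treewidth.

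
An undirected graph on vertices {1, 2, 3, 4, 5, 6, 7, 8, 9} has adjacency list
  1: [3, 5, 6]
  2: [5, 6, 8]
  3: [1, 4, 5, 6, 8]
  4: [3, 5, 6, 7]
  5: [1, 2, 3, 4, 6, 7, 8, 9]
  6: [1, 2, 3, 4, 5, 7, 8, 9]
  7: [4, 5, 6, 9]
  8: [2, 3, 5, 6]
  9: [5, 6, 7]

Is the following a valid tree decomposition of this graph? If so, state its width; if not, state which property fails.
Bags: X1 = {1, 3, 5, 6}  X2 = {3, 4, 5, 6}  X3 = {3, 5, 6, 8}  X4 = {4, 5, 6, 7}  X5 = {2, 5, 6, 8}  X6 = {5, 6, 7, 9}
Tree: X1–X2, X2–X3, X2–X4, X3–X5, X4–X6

Yes; width 3.

Checking the three conditions: (i) the bags cover all of {1, 2, 3, 4, 5, 6, 7, 8, 9}; (ii) for each edge, some bag contains both endpoints; (iii) the bags containing any fixed vertex form a subtree. All hold, so the decomposition is valid with width 4 − 1 = 3.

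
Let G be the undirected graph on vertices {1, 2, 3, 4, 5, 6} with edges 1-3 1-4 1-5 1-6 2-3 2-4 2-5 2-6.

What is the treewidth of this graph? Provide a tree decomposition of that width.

Each bag holds 3 vertices, so the decomposition has width 2, which upper-bounds the treewidth. For the lower bound, G contains the cycle 6–2–4–1–6, so G is not a forest; only forests have treewidth ≤ 1, hence tw(G) ≥ 2. Combining the bounds, tw(G) = 2.

Treewidth 2.
One optimal decomposition is:
Bags: B1 = {1, 2, 6}  B2 = {1, 2, 4}  B3 = {1, 2, 3}  B4 = {1, 2, 5}
Tree: B1–B2, B2–B3, B3–B4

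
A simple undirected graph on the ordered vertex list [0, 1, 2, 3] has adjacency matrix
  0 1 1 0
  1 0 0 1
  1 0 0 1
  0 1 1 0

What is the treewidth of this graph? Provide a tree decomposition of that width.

Each bag holds 3 vertices, so the decomposition has width 2, which upper-bounds the treewidth. For the lower bound, G contains the cycle 1–3–2–0–1, so G is not a forest; only forests have treewidth ≤ 1, hence tw(G) ≥ 2. The upper and lower bounds meet at 2, so that is the treewidth.

Treewidth 2.
One optimal decomposition is:
Bags: B1 = {1, 2, 3}  B2 = {0, 1, 2}
Tree: B1–B2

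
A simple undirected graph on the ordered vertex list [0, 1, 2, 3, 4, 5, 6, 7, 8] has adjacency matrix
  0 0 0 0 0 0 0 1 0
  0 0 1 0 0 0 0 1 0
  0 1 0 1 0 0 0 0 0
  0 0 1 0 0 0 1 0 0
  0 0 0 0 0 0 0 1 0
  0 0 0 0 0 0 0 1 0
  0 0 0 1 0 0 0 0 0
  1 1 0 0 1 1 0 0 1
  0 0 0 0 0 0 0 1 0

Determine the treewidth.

1

A width-1 tree decomposition is:
Bags: B1 = {1, 7}  B2 = {0, 7}  B3 = {1, 2}  B4 = {2, 3}  B5 = {5, 7}  B6 = {3, 6}  B7 = {7, 8}  B8 = {4, 7}
Tree: B1–B2, B1–B3, B3–B4, B2–B5, B4–B6, B1–B7, B1–B8
Every bag has size at most 2, so the width is 2 − 1 = 1 and tw(G) ≤ 1. G has an edge, so its treewidth is at least 1. Hence tw(G) = 1 exactly.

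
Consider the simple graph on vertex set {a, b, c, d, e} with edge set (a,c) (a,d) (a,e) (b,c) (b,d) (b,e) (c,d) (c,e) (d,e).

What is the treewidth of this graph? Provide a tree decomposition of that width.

The largest bag has 4 vertices, giving width 3; this decomposition certifies tw(G) ≤ 3. For the lower bound, the 4 vertices {a, c, d, e} are pairwise adjacent, and any tree decomposition puts a clique entirely inside one bag — forcing width ≥ 3. The upper and lower bounds meet at 3, so that is the treewidth.

Treewidth 3.
One such decomposition:
Bags: B1 = {a, c, d, e}  B2 = {b, c, d, e}
Tree: B1–B2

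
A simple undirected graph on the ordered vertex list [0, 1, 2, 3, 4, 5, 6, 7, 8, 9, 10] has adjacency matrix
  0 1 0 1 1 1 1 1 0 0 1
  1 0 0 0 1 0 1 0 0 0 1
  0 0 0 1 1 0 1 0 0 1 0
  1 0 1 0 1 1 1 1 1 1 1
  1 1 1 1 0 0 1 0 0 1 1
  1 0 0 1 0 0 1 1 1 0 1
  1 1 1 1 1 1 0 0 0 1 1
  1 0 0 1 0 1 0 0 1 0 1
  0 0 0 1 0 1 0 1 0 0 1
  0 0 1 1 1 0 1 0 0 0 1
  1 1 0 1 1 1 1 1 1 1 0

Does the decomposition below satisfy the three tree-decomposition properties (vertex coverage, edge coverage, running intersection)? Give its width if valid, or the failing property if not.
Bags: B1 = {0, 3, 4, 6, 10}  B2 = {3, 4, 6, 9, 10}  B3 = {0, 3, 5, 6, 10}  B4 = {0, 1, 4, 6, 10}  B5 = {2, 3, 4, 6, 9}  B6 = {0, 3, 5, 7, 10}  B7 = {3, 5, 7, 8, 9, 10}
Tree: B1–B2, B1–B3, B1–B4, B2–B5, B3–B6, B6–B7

No — bags containing vertex 9 are not connected in the tree.

A tree decomposition must satisfy three properties: every vertex lies in some bag; for every edge, both endpoints lie together in some bag; and for every vertex, the bags containing it form a connected subtree. Here bags containing vertex 9 are not connected in the tree, so the decomposition is invalid.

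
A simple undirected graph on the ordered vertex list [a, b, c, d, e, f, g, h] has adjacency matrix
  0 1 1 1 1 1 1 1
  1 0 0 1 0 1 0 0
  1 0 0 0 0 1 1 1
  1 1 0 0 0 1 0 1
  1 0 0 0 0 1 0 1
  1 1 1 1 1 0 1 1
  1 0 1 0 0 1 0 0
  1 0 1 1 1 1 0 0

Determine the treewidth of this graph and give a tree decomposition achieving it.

The largest bag has 4 vertices, giving width 3; this decomposition certifies tw(G) ≤ 3. On the other hand G contains the 4-clique {a, c, f, g}. A clique must lie in a single bag of any decomposition, so no decomposition can have width below 3. Combining the bounds, tw(G) = 3.

Treewidth 3.
One optimal decomposition is:
Bags: B1 = {a, b, d, f}  B2 = {a, d, f, h}  B3 = {a, c, f, h}  B4 = {a, c, f, g}  B5 = {a, e, f, h}
Tree: B1–B2, B2–B3, B3–B4, B2–B5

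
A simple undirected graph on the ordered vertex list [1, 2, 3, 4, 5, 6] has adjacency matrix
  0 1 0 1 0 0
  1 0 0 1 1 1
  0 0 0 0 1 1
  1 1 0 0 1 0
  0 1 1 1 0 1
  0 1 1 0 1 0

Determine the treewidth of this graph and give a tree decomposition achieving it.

Each bag holds 3 vertices, so the decomposition has width 2, which upper-bounds the treewidth. For the lower bound, the 3 vertices {1, 2, 4} are pairwise adjacent, and any tree decomposition puts a clique entirely inside one bag — forcing width ≥ 2. The upper and lower bounds meet at 2, so that is the treewidth.

Treewidth 2.
One such decomposition:
Bags: B1 = {2, 4, 5}  B2 = {1, 2, 4}  B3 = {2, 5, 6}  B4 = {3, 5, 6}
Tree: B1–B2, B1–B3, B3–B4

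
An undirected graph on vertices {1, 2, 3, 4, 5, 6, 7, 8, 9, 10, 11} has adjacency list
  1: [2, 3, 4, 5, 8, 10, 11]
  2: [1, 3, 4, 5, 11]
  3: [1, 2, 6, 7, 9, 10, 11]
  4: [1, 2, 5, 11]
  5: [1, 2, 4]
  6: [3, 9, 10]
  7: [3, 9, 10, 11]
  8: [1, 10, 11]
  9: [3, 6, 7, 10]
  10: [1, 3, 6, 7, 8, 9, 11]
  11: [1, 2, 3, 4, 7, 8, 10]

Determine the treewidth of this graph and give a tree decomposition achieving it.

Every bag has size at most 4, so the width is 4 − 1 = 3 and tw(G) ≤ 3. On the other hand G contains the 4-clique {1, 8, 10, 11}. A clique must lie in a single bag of any decomposition, so no decomposition can have width below 3. Therefore the treewidth is 3.

Treewidth 3.
Bags: B1 = {1, 8, 10, 11}  B2 = {1, 3, 10, 11}  B3 = {1, 2, 3, 11}  B4 = {3, 7, 10, 11}  B5 = {1, 2, 4, 11}  B6 = {3, 7, 9, 10}  B7 = {1, 2, 4, 5}  B8 = {3, 6, 9, 10}
Tree: B1–B2, B2–B3, B2–B4, B3–B5, B4–B6, B5–B7, B6–B8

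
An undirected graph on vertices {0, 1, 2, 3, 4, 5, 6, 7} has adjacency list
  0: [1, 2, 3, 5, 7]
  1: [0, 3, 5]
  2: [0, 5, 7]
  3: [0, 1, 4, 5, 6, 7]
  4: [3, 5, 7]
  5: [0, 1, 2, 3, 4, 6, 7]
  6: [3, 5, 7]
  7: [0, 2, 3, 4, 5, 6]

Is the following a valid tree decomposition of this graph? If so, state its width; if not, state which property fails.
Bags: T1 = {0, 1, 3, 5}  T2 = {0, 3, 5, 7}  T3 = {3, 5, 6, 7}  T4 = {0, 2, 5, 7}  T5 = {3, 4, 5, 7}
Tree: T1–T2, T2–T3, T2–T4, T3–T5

Every vertex of G appears in some bag (union = {0, 1, 2, 3, 4, 5, 6, 7}); every edge is covered by a bag; and for each vertex v the set of bags containing v is connected in the bag tree. The decomposition is therefore valid. The largest bag has 4 vertices, so the width is 3.

Yes; width 3.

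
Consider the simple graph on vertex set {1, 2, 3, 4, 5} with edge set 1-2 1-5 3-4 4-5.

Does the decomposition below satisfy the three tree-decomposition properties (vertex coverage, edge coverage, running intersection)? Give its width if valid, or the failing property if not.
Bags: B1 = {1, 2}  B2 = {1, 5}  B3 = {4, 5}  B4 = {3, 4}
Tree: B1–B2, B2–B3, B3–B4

Yes; width 1.

Vertex coverage: the bags together contain {1, 2, 3, 4, 5}, the full vertex set. Edge coverage: each edge of G has both endpoints in at least one bag. Running intersection: for every vertex, the bags containing it form a connected subtree. All three properties hold, so this is a valid tree decomposition of width max|bag| − 1 = 1, and hence tw(G) ≤ 1.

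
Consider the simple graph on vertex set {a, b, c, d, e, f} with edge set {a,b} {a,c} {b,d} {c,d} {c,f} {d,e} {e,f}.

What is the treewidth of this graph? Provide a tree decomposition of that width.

Each bag holds 3 vertices, so the decomposition has width 2, which upper-bounds the treewidth. Since a–b–d–c–a is a cycle in G, G is not acyclic. Forests are exactly the graphs of treewidth ≤ 1, so tw(G) ≥ 2. Combining the bounds, tw(G) = 2.

Treewidth 2.
One such decomposition:
Bags: B1 = {a, b, c}  B2 = {b, c, d}  B3 = {c, d, f}  B4 = {d, e, f}
Tree: B1–B2, B2–B3, B3–B4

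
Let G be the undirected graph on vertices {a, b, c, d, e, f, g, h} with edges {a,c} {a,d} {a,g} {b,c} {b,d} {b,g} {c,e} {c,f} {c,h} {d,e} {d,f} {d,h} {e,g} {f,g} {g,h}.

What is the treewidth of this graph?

3

A width-3 tree decomposition is:
Bags: B1 = {c, d, g, h}  B2 = {c, d, e, g}  B3 = {a, c, d, g}  B4 = {c, d, f, g}  B5 = {b, c, d, g}
Tree: B1–B2, B2–B3, B3–B4, B4–B5
Every bag has size at most 4, so the width is 4 − 1 = 3 and tw(G) ≤ 3. For the lower bound: the 4 vertex sets {d,h}, {c,e}, {g}, {a} are disjoint, each induces a connected subgraph, and every pair is joined by at least one edge of G. Contracting each set to a single vertex therefore yields K_{4} as a minor, and since treewidth is minor-monotone, tw(G) ≥ tw(K_{4}) = 3. Hence tw(G) = 3 exactly.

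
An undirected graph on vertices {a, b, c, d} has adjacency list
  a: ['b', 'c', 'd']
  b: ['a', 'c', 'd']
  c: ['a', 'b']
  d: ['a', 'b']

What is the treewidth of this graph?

2

A width-2 tree decomposition is:
Bags: B1 = {a, b, c}  B2 = {a, b, d}
Tree: B1–B2
Each bag holds 3 vertices, so the decomposition has width 2, which upper-bounds the treewidth. Conversely, {a, b, d} is a clique of size 3, and the vertices of any clique must share a bag in every tree decomposition; so some bag has ≥ 3 vertices and tw(G) ≥ 2. The upper and lower bounds meet at 2, so that is the treewidth.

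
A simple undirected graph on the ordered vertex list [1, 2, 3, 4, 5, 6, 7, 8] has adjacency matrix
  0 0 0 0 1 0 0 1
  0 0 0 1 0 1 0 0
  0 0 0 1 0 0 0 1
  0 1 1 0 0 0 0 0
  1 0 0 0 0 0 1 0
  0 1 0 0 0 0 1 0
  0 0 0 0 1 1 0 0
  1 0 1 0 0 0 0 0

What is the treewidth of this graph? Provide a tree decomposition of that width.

The largest bag has 3 vertices, giving width 2; this decomposition certifies tw(G) ≤ 2. Since 4–2–6–7–5–1–8–3–4 is a cycle in G, G is not acyclic. Forests are exactly the graphs of treewidth ≤ 1, so tw(G) ≥ 2. Combining the bounds, tw(G) = 2.

Treewidth 2.
One optimal decomposition is:
Bags: B1 = {2, 4, 6}  B2 = {4, 6, 7}  B3 = {4, 5, 7}  B4 = {1, 4, 5}  B5 = {1, 4, 8}  B6 = {3, 4, 8}
Tree: B1–B2, B2–B3, B3–B4, B4–B5, B5–B6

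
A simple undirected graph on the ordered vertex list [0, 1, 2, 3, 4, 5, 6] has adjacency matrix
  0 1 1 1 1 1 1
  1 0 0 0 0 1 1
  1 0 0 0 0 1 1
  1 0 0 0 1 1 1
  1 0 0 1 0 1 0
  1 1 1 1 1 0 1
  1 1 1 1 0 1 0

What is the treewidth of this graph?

3

A width-3 tree decomposition is:
Bags: B1 = {0, 2, 5, 6}  B2 = {0, 1, 5, 6}  B3 = {0, 3, 5, 6}  B4 = {0, 3, 4, 5}
Tree: B1–B2, B2–B3, B3–B4
Every bag has size at most 4, so the width is 4 − 1 = 3 and tw(G) ≤ 3. For the lower bound, the 4 vertices {0, 3, 4, 5} are pairwise adjacent, and any tree decomposition puts a clique entirely inside one bag — forcing width ≥ 3. Therefore the treewidth is 3.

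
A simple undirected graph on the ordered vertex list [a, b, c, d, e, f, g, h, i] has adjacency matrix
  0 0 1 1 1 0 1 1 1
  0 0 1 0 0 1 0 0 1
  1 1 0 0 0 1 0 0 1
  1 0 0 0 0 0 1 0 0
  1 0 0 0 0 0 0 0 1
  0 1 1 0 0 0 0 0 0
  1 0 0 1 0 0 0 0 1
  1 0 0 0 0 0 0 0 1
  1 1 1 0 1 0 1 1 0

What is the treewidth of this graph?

2

A width-2 tree decomposition is:
Bags: B1 = {a, h, i}  B2 = {a, g, i}  B3 = {a, e, i}  B4 = {a, c, i}  B5 = {b, c, i}  B6 = {b, c, f}  B7 = {a, d, g}
Tree: B1–B2, B1–B3, B1–B4, B4–B5, B5–B6, B2–B7
Every bag has size at most 3, so the width is 3 − 1 = 2 and tw(G) ≤ 2. On the other hand G contains the 3-clique {a, d, g}. A clique must lie in a single bag of any decomposition, so no decomposition can have width below 2. Hence tw(G) = 2 exactly.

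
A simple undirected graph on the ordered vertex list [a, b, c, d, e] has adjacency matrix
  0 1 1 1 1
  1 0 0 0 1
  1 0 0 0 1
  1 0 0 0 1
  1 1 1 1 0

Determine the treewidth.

2

A width-2 tree decomposition is:
Bags: B1 = {a, b, e}  B2 = {a, c, e}  B3 = {a, d, e}
Tree: B1–B2, B1–B3
The largest bag has 3 vertices, giving width 2; this decomposition certifies tw(G) ≤ 2. Conversely, {a, d, e} is a clique of size 3, and the vertices of any clique must share a bag in every tree decomposition; so some bag has ≥ 3 vertices and tw(G) ≥ 2. The upper and lower bounds meet at 2, so that is the treewidth.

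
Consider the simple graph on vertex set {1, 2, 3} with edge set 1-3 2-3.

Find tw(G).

1

A width-1 tree decomposition is:
Bags: B1 = {2, 3}  B2 = {1, 3}
Tree: B1–B2
The largest bag has 2 vertices, giving width 1; this decomposition certifies tw(G) ≤ 1. Any graph with an edge has treewidth ≥ 1, and G has the edge 2–3. Combining the bounds, tw(G) = 1.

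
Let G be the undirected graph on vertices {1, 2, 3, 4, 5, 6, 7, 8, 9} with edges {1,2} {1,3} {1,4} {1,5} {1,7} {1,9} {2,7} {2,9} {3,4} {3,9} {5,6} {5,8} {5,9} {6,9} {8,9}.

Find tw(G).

2

A width-2 tree decomposition is:
Bags: B1 = {1, 2, 9}  B2 = {1, 5, 9}  B3 = {5, 8, 9}  B4 = {5, 6, 9}  B5 = {1, 3, 9}  B6 = {1, 3, 4}  B7 = {1, 2, 7}
Tree: B1–B2, B2–B3, B3–B4, B1–B5, B5–B6, B1–B7
Every bag has size at most 3, so the width is 3 − 1 = 2 and tw(G) ≤ 2. For the lower bound, the 3 vertices {5, 8, 9} are pairwise adjacent, and any tree decomposition puts a clique entirely inside one bag — forcing width ≥ 2. Hence tw(G) = 2 exactly.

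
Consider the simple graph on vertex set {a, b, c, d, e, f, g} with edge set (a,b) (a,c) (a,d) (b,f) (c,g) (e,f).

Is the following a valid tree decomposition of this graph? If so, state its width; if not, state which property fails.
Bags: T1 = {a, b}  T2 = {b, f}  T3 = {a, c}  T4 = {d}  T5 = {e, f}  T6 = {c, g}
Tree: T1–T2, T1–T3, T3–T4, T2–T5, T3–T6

No — edge (a,d) lies in no bag.

A tree decomposition must satisfy three properties: every vertex lies in some bag; for every edge, both endpoints lie together in some bag; and for every vertex, the bags containing it form a connected subtree. Here edge (a,d) lies in no bag, so the decomposition is invalid.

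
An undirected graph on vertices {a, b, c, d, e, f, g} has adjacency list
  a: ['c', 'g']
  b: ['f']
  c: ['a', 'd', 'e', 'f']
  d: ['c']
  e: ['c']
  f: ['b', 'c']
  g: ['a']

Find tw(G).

A width-1 tree decomposition is:
Bags: B1 = {c, f}  B2 = {a, c}  B3 = {c, e}  B4 = {b, f}  B5 = {c, d}  B6 = {a, g}
Tree: B1–B2, B1–B3, B1–B4, B2–B5, B2–B6
Each bag holds 2 vertices, so the decomposition has width 1, which upper-bounds the treewidth. G has an edge, so its treewidth is at least 1. Therefore the treewidth is 1.

1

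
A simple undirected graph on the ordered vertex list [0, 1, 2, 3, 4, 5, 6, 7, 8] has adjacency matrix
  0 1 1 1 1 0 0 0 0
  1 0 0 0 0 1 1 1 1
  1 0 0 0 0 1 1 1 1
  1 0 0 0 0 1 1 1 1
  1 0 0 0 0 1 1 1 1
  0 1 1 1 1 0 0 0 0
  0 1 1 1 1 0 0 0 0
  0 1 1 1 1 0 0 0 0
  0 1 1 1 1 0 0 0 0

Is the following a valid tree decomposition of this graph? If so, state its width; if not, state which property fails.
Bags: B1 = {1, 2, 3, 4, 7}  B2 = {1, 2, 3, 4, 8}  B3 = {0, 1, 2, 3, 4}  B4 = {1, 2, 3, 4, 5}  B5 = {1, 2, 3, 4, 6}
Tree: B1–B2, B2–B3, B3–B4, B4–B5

Yes; width 4.

Checking the three conditions: (i) the bags cover all of {0, 1, 2, 3, 4, 5, 6, 7, 8}; (ii) for each edge, some bag contains both endpoints; (iii) the bags containing any fixed vertex form a subtree. All hold, so the decomposition is valid with width 5 − 1 = 4.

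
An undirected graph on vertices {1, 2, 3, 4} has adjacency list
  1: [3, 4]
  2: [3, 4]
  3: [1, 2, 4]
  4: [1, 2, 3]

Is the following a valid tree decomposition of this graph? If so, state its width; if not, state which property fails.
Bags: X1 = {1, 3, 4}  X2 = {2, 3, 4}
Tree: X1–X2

Every vertex of G appears in some bag (union = {1, 2, 3, 4}); every edge is covered by a bag; and for each vertex v the set of bags containing v is connected in the bag tree. The decomposition is therefore valid. The largest bag has 3 vertices, so the width is 2.

Yes; width 2.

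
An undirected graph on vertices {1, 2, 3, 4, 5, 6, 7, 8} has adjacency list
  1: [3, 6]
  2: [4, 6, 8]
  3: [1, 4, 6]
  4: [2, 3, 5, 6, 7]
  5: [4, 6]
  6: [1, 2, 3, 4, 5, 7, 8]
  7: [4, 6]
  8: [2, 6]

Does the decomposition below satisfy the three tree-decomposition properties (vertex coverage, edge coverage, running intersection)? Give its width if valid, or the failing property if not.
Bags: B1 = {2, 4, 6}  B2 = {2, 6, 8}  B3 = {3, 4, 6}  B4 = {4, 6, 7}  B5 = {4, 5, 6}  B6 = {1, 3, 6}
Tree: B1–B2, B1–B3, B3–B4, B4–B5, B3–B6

Checking the three conditions: (i) the bags cover all of {1, 2, 3, 4, 5, 6, 7, 8}; (ii) for each edge, some bag contains both endpoints; (iii) the bags containing any fixed vertex form a subtree. All hold, so the decomposition is valid with width 3 − 1 = 2.

Yes; width 2.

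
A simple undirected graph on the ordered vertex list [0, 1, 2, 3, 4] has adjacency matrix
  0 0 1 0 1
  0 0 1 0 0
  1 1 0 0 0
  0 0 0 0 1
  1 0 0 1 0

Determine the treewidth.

1

A width-1 tree decomposition is:
Bags: B1 = {1, 2}  B2 = {0, 2}  B3 = {0, 4}  B4 = {3, 4}
Tree: B1–B2, B2–B3, B3–B4
The largest bag has 2 vertices, giving width 1; this decomposition certifies tw(G) ≤ 1. Since G has at least one edge (e.g. 1–2), it is not an edgeless graph, so tw(G) ≥ 1. The upper and lower bounds meet at 1, so that is the treewidth.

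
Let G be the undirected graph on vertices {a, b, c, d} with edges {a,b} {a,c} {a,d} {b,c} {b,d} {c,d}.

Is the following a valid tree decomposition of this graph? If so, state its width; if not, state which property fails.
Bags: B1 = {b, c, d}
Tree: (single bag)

No — vertex a appears in no bag.

A tree decomposition must satisfy three properties: every vertex lies in some bag; for every edge, both endpoints lie together in some bag; and for every vertex, the bags containing it form a connected subtree. Here vertex a appears in no bag, so the decomposition is invalid.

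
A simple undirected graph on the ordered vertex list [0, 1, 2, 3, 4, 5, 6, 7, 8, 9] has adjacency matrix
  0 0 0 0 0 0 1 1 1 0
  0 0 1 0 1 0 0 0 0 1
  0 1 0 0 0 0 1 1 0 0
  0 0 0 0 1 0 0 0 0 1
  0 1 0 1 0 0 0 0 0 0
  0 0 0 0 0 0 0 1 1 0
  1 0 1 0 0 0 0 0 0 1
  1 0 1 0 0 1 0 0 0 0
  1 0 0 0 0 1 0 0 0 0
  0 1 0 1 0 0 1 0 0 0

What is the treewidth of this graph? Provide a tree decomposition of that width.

The largest bag has 3 vertices, giving width 2; this decomposition certifies tw(G) ≤ 2. The edges 4–3–9–1–4 form a cycle, so G is not a tree and its treewidth is at least 2. Hence tw(G) = 2 exactly.

Treewidth 2.
Bags: B1 = {1, 3, 4}  B2 = {1, 3, 9}  B3 = {1, 2, 9}  B4 = {2, 6, 9}  B5 = {2, 6, 7}  B6 = {0, 6, 7}  B7 = {0, 5, 7}  B8 = {0, 5, 8}
Tree: B1–B2, B2–B3, B3–B4, B4–B5, B5–B6, B6–B7, B7–B8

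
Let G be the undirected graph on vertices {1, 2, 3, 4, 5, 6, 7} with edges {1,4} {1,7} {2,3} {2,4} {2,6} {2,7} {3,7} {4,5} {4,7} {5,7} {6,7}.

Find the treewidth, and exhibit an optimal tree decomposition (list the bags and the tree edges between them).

Treewidth 2.
Bags: B1 = {4, 5, 7}  B2 = {2, 4, 7}  B3 = {2, 3, 7}  B4 = {1, 4, 7}  B5 = {2, 6, 7}
Tree: B1–B2, B2–B3, B2–B4, B2–B5

Every bag has size at most 3, so the width is 3 − 1 = 2 and tw(G) ≤ 2. Conversely, {1, 4, 7} is a clique of size 3, and the vertices of any clique must share a bag in every tree decomposition; so some bag has ≥ 3 vertices and tw(G) ≥ 2. Combining the bounds, tw(G) = 2.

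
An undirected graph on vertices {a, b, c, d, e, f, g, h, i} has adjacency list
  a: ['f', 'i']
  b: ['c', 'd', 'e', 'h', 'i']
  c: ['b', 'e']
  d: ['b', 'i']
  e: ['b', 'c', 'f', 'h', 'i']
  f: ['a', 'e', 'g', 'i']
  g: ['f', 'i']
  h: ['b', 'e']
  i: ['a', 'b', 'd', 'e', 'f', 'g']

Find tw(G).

2

A width-2 tree decomposition is:
Bags: B1 = {b, c, e}  B2 = {b, e, i}  B3 = {b, e, h}  B4 = {e, f, i}  B5 = {a, f, i}  B6 = {f, g, i}  B7 = {b, d, i}
Tree: B1–B2, B1–B3, B2–B4, B4–B5, B4–B6, B2–B7
Each bag holds 3 vertices, so the decomposition has width 2, which upper-bounds the treewidth. Conversely, {b, e, h} is a clique of size 3, and the vertices of any clique must share a bag in every tree decomposition; so some bag has ≥ 3 vertices and tw(G) ≥ 2. The upper and lower bounds meet at 2, so that is the treewidth.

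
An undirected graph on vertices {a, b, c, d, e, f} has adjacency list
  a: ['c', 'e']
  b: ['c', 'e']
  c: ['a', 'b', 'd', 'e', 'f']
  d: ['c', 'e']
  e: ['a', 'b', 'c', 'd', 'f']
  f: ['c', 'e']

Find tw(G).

A width-2 tree decomposition is:
Bags: B1 = {c, e, f}  B2 = {b, c, e}  B3 = {c, d, e}  B4 = {a, c, e}
Tree: B1–B2, B1–B3, B2–B4
Each bag holds 3 vertices, so the decomposition has width 2, which upper-bounds the treewidth. Conversely, {c, d, e} is a clique of size 3, and the vertices of any clique must share a bag in every tree decomposition; so some bag has ≥ 3 vertices and tw(G) ≥ 2. Therefore the treewidth is 2.

2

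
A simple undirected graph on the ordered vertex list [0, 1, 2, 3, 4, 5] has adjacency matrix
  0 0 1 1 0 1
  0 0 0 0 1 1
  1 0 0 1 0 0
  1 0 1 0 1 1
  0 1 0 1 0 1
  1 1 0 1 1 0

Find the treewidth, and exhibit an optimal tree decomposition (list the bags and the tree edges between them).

Each bag holds 3 vertices, so the decomposition has width 2, which upper-bounds the treewidth. For the lower bound, the 3 vertices {1, 4, 5} are pairwise adjacent, and any tree decomposition puts a clique entirely inside one bag — forcing width ≥ 2. The upper and lower bounds meet at 2, so that is the treewidth.

Treewidth 2.
Bags: B1 = {0, 2, 3}  B2 = {0, 3, 5}  B3 = {3, 4, 5}  B4 = {1, 4, 5}
Tree: B1–B2, B2–B3, B3–B4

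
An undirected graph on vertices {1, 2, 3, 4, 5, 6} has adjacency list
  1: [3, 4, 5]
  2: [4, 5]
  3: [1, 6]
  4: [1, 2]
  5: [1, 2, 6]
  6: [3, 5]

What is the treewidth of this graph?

2

A width-2 tree decomposition is:
Bags: B1 = {2, 4, 5}  B2 = {1, 4, 5}  B3 = {1, 5, 6}  B4 = {1, 3, 6}
Tree: B1–B2, B2–B3, B3–B4
Each bag holds 3 vertices, so the decomposition has width 2, which upper-bounds the treewidth. The edges 2–4–1–5–2 form a cycle, so G is not a tree and its treewidth is at least 2. Therefore the treewidth is 2.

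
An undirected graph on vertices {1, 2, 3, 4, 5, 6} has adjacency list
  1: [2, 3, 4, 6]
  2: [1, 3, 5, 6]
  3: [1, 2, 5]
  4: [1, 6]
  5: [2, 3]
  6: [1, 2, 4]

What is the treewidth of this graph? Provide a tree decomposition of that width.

Every bag has size at most 3, so the width is 3 − 1 = 2 and tw(G) ≤ 2. For the lower bound, the 3 vertices {1, 2, 3} are pairwise adjacent, and any tree decomposition puts a clique entirely inside one bag — forcing width ≥ 2. The upper and lower bounds meet at 2, so that is the treewidth.

Treewidth 2.
One such decomposition:
Bags: B1 = {1, 2, 6}  B2 = {1, 2, 3}  B3 = {1, 4, 6}  B4 = {2, 3, 5}
Tree: B1–B2, B1–B3, B2–B4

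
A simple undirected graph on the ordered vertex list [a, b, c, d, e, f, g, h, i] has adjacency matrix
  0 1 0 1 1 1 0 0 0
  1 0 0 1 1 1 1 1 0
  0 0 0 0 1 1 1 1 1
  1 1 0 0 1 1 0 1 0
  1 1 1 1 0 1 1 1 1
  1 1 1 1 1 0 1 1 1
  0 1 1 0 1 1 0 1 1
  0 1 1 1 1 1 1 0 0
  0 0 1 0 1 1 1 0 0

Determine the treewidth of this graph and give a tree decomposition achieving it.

Treewidth 4.
Bags: B1 = {b, d, e, f, h}  B2 = {b, e, f, g, h}  B3 = {c, e, f, g, h}  B4 = {c, e, f, g, i}  B5 = {a, b, d, e, f}
Tree: B1–B2, B2–B3, B3–B4, B1–B5

The largest bag has 5 vertices, giving width 4; this decomposition certifies tw(G) ≤ 4. For the lower bound, the 5 vertices {b, d, e, f, h} are pairwise adjacent, and any tree decomposition puts a clique entirely inside one bag — forcing width ≥ 4. Combining the bounds, tw(G) = 4.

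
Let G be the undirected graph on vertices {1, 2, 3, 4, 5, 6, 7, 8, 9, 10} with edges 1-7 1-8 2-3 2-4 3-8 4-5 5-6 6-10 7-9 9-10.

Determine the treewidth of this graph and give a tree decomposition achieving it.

The largest bag has 3 vertices, giving width 2; this decomposition certifies tw(G) ≤ 2. Since 6–5–4–2–3–8–1–7–9–10–6 is a cycle in G, G is not acyclic. Forests are exactly the graphs of treewidth ≤ 1, so tw(G) ≥ 2. Combining the bounds, tw(G) = 2.

Treewidth 2.
One such decomposition:
Bags: B1 = {4, 5, 6}  B2 = {2, 4, 6}  B3 = {2, 3, 6}  B4 = {3, 6, 8}  B5 = {1, 6, 8}  B6 = {1, 6, 7}  B7 = {6, 7, 9}  B8 = {6, 9, 10}
Tree: B1–B2, B2–B3, B3–B4, B4–B5, B5–B6, B6–B7, B7–B8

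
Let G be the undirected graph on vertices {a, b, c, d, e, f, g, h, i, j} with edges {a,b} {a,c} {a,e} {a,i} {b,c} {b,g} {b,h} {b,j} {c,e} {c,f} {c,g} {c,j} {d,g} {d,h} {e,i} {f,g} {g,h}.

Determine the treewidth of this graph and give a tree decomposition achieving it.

The largest bag has 3 vertices, giving width 2; this decomposition certifies tw(G) ≤ 2. Conversely, {d, g, h} is a clique of size 3, and the vertices of any clique must share a bag in every tree decomposition; so some bag has ≥ 3 vertices and tw(G) ≥ 2. Hence tw(G) = 2 exactly.

Treewidth 2.
Bags: B1 = {a, b, c}  B2 = {b, c, g}  B3 = {c, f, g}  B4 = {b, g, h}  B5 = {a, c, e}  B6 = {a, e, i}  B7 = {d, g, h}  B8 = {b, c, j}
Tree: B1–B2, B2–B3, B2–B4, B1–B5, B5–B6, B4–B7, B2–B8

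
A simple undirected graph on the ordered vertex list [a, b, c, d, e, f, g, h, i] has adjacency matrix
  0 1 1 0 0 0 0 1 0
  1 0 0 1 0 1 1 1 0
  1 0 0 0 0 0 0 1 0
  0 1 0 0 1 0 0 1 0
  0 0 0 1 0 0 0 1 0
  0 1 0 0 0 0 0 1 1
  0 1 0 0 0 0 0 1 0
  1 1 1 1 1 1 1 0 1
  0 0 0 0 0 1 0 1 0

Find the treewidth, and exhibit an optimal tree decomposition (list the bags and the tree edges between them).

Each bag holds 3 vertices, so the decomposition has width 2, which upper-bounds the treewidth. For the lower bound, the 3 vertices {d, e, h} are pairwise adjacent, and any tree decomposition puts a clique entirely inside one bag — forcing width ≥ 2. Hence tw(G) = 2 exactly.

Treewidth 2.
One such decomposition:
Bags: B1 = {a, b, h}  B2 = {b, f, h}  B3 = {b, d, h}  B4 = {b, g, h}  B5 = {f, h, i}  B6 = {a, c, h}  B7 = {d, e, h}
Tree: B1–B2, B2–B3, B2–B4, B2–B5, B1–B6, B3–B7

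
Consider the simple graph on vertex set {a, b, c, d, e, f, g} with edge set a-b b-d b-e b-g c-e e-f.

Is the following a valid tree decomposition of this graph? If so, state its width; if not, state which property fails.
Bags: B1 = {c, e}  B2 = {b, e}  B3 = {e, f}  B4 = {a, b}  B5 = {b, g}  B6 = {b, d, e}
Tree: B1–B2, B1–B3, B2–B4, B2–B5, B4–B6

No — bags containing vertex e are not connected in the tree.

A tree decomposition must satisfy three properties: every vertex lies in some bag; for every edge, both endpoints lie together in some bag; and for every vertex, the bags containing it form a connected subtree. Here bags containing vertex e are not connected in the tree, so the decomposition is invalid.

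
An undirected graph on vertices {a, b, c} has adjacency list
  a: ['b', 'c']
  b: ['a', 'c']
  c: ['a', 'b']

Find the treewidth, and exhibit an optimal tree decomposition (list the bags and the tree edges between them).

Treewidth 2.
Bags: B1 = {a, b, c}
Tree: (single bag)

A single bag containing all 3 vertices is trivially a valid decomposition of width 2. For the lower bound, the 3 vertices {a, b, c} are pairwise adjacent, and any tree decomposition puts a clique entirely inside one bag — forcing width ≥ 2. Combining the bounds, tw(G) = 2.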